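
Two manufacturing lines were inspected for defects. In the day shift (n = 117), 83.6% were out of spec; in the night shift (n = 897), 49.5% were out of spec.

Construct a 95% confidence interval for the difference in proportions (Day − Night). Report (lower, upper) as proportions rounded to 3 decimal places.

SE₁ = √(p̂₁(1−p̂₁)/n₁) = √(0.8360·0.1640/117) = 0.03423; SE₂ = √(0.4950·0.5050/897) = 0.01669.
Independent samples: SE of the difference = √(SE₁² + SE₂²) = √(0.0011716929 + 0.0002785561) = 0.03808.
z* for 95% confidence is 1.960, so the margin of error is 1.960 × 0.03808 = 0.07464.
Point estimate p̂₁ − p̂₂ = 0.8360 − 0.4950 = 0.3410.
0.3410 ± 0.07464 → (0.266, 0.416).

(0.266, 0.416)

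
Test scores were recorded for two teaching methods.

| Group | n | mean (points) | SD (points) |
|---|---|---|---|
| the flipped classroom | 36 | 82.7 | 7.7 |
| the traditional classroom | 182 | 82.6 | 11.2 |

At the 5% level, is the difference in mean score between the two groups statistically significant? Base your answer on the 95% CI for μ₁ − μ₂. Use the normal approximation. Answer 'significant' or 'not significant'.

not significant

SE₁ = s₁/√n₁ = 7.7/√36 = 1.2833; SE₂ = 11.2/√182 = 0.8302.
Independent samples, unequal variances: SE_diff = √(SE₁² + SE₂²) = √(1.64685889 + 0.68923204) = 1.5284.
z* = 1.960, so margin of error = 1.960 × 1.5284 = 2.9957.
Difference in means = 82.7 − 82.6 = 0.1000.
0.1000 ± 2.9957 → (-2.8957, 3.0957).
The interval (-2.8957, 3.0957) contains 0, so the difference is not significant.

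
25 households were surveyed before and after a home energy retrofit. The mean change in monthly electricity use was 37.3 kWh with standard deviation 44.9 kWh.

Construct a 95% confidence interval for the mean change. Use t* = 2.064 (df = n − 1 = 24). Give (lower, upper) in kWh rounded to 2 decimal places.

(18.77, 55.83)

Paired design: SE = s_d/√n = 44.9/√25 = 8.9800.
t* = 2.064; margin of error = 2.064 × 8.9800 = 18.5347.
37.3 ± 18.5347 → (18.77, 55.83).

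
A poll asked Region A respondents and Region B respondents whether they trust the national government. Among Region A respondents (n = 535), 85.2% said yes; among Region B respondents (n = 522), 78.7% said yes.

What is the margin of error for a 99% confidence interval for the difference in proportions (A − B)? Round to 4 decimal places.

0.0608

Each SE is √(p̂(1−p̂)/n): √(0.8520·0.1480/535) = 0.01535 and √(0.7870·0.2130/522) = 0.01792.
SE(p̂₁ − p̂₂) = √(SE₁² + SE₂²) = √(0.0002356225 + 0.0003211264) = 0.02360, since the two samples are independent.
At 99% confidence z* = 2.576; margin = 2.576 × 0.02360 = 0.06079.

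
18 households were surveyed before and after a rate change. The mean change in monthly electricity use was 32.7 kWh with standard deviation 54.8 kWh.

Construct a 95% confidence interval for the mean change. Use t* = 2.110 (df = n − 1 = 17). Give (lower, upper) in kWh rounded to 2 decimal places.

(5.45, 59.95)

Paired design: SE = s_d/√n = 54.8/√18 = 12.9165.
t* = 2.110; margin of error = 2.110 × 12.9165 = 27.2538.
32.7 ± 27.2538 → (5.45, 59.95).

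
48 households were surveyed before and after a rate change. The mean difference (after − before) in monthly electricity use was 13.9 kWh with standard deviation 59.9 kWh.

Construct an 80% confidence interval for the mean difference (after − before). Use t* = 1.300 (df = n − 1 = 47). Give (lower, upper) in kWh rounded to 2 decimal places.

Paired design: SE = s_d/√n = 59.9/√48 = 8.6458.
t* = 1.300; margin of error = 1.300 × 8.6458 = 11.2395.
13.9 ± 11.2395 → (2.66, 25.14).

(2.66, 25.14)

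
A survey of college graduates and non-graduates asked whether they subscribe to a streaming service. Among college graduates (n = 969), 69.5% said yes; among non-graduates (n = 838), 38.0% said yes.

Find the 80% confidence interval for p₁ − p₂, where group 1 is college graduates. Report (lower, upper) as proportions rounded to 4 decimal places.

(0.2863, 0.3437)

Each SE is √(p̂(1−p̂)/n): √(0.6950·0.3050/969) = 0.01479 and √(0.3800·0.6200/838) = 0.01677.
SE(p̂₁ − p̂₂) = √(SE₁² + SE₂²) = √(0.0002187441 + 0.0002812329) = 0.02236, since the two samples are independent.
At 80% confidence z* = 1.282; margin = 1.282 × 0.02236 = 0.02867.
The difference is 0.6950 − 0.3800 = 0.3150, so the interval is 0.3150 ± 0.02867 = (0.2863, 0.3437).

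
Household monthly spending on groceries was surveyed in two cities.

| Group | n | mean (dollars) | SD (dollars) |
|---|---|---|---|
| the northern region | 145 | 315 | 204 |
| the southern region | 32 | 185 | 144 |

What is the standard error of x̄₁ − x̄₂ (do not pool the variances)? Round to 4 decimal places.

30.5779

SE₁ = s₁/√n₁ = 204/√145 = 16.9413; SE₂ = 144/√32 = 25.4558.
Independent samples, unequal variances: SE_diff = √(SE₁² + SE₂²) = √(287.00764569 + 647.99775364) = 30.5779.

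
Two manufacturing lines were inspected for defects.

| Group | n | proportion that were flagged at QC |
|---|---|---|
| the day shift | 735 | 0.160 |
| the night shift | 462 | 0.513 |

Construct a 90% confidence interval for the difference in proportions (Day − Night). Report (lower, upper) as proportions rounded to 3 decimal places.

SE₁ = √(p̂₁(1−p̂₁)/n₁) = √(0.1600·0.8400/735) = 0.01352; SE₂ = √(0.5130·0.4870/462) = 0.02325.
Independent samples: SE of the difference = √(SE₁² + SE₂²) = √(0.0001827904 + 0.0005405625) = 0.02690.
z* for 90% confidence is 1.645, so the margin of error is 1.645 × 0.02690 = 0.04425.
Point estimate p̂₁ − p̂₂ = 0.1600 − 0.5130 = -0.3530.
-0.3530 ± 0.04425 → (-0.397, -0.309).

(-0.397, -0.309)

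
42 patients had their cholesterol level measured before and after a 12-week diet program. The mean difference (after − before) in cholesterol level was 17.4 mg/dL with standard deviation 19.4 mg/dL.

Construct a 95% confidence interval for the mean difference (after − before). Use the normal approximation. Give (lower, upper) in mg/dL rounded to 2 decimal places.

(11.53, 23.27)

Paired design: SE = s_d/√n = 19.4/√42 = 2.9935.
z* = 1.960; margin of error = 1.960 × 2.9935 = 5.8673.
17.4 ± 5.8673 → (11.53, 23.27).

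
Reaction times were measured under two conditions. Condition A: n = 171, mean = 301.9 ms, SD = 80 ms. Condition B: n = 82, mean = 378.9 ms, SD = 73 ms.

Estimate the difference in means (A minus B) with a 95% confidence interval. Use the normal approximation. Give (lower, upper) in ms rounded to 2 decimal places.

(-96.84, -57.16)

SE₁ = s₁/√n₁ = 80/√171 = 6.1178; SE₂ = 73/√82 = 8.0615.
Independent samples, unequal variances: SE_diff = √(SE₁² + SE₂²) = √(37.42747684 + 64.98778225) = 10.1200.
z* = 1.960, so margin of error = 1.960 × 10.1200 = 19.8352.
Difference in means = 301.9 − 378.9 = -77.0000.
-77.0000 ± 19.8352 → (-96.84, -57.16).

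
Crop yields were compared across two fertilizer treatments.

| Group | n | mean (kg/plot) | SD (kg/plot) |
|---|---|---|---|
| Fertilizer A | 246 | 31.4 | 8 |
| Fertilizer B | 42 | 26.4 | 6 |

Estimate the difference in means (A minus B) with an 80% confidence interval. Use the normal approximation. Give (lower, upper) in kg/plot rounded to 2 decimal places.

SE₁ = s₁/√n₁ = 8/√246 = 0.5101; SE₂ = 6/√42 = 0.9258.
Independent samples, unequal variances: SE_diff = √(SE₁² + SE₂²) = √(0.26020201 + 0.85710564) = 1.0570.
z* = 1.282, so margin of error = 1.282 × 1.0570 = 1.3551.
Difference in means = 31.4 − 26.4 = 5.0000.
5.0000 ± 1.3551 → (3.64, 6.36).

(3.64, 6.36)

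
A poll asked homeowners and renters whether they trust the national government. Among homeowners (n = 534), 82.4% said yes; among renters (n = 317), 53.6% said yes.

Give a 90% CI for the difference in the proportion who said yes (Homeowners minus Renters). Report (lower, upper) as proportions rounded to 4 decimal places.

Each SE is √(p̂(1−p̂)/n): √(0.8240·0.1760/534) = 0.01648 and √(0.5360·0.4640/317) = 0.02801.
SE(p̂₁ − p̂₂) = √(SE₁² + SE₂²) = √(0.0002715904 + 0.0007845601) = 0.03250, since the two samples are independent.
At 90% confidence z* = 1.645; margin = 1.645 × 0.03250 = 0.05346.
The difference is 0.8240 − 0.5360 = 0.2880, so the interval is 0.2880 ± 0.05346 = (0.2345, 0.3415).

(0.2345, 0.3415)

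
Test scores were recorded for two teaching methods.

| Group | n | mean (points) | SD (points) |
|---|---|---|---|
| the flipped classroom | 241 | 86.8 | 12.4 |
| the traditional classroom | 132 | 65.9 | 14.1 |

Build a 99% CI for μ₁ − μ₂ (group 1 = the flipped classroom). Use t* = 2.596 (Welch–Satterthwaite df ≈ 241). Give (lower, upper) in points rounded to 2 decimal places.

(17.10, 24.70)

Standard errors of each mean: 12.4/√241 = 0.7988 and 14.1/√132 = 1.2272.
SE(x̄₁ − x̄₂) = √(0.7988² + 1.2272²) = 1.4643 for independent samples with unequal variances.
With t* = 2.596, the margin is 2.596 × 1.4643 = 3.8013.
x̄₁ − x̄₂ = 86.8 − 65.9 = 20.9000; the interval is 20.9000 ± 3.8013 = (17.10, 24.70).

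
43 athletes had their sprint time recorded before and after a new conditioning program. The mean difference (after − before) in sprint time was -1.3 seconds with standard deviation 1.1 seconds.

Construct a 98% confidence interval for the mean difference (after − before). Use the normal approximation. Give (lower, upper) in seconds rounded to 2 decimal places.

This is a matched-pairs design, so SE = s_d/√n = 1.1/√43 = 0.1677.
Margin = 2.326 × 0.1677 = 0.3901; the interval is -1.3 ± 0.3901 = (-1.69, -0.91).

(-1.69, -0.91)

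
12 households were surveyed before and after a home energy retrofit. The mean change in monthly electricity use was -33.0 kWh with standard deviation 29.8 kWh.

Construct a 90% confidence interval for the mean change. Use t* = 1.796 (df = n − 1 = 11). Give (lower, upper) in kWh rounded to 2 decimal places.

(-48.45, -17.55)

This is a matched-pairs design, so SE = s_d/√n = 29.8/√12 = 8.6025.
Margin = 1.796 × 8.6025 = 15.4501; the interval is -33.0 ± 15.4501 = (-48.45, -17.55).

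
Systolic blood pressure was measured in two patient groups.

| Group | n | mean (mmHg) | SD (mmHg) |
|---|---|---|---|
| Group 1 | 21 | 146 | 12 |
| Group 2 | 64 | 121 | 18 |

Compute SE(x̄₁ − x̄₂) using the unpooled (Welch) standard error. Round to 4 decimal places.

3.4525

Per-group SEs: s₁/√n₁ = 12/√21 = 2.6186, s₂/√n₂ = 18/√64 = 2.2500.
Unpooled SE of the difference: √(6.85706596 + 5.0625) = 3.4525.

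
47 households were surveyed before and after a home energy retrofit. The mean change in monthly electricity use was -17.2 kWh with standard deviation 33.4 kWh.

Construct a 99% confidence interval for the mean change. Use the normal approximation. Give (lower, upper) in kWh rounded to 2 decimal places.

This is a matched-pairs design, so SE = s_d/√n = 33.4/√47 = 4.8719.
Margin = 2.576 × 4.8719 = 12.5500; the interval is -17.2 ± 12.5500 = (-29.75, -4.65).

(-29.75, -4.65)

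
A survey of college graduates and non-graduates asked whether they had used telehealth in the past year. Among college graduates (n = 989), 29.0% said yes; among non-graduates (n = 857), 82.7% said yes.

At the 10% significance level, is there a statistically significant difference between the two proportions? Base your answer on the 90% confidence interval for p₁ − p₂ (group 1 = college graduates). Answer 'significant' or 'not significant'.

significant

SE₁ = √(p̂₁(1−p̂₁)/n₁) = √(0.2900·0.7100/989) = 0.01443; SE₂ = √(0.8270·0.1730/857) = 0.01292.
Independent samples: SE of the difference = √(SE₁² + SE₂²) = √(0.0002082249 + 0.0001669264) = 0.01937.
z* for 90% confidence is 1.645, so the margin of error is 1.645 × 0.01937 = 0.03186.
Point estimate p̂₁ − p̂₂ = 0.2900 − 0.8270 = -0.5370.
-0.5370 ± 0.03186 → (-0.56886, -0.50514).
The interval (-0.56886, -0.50514) does not contain 0, so the difference is significant.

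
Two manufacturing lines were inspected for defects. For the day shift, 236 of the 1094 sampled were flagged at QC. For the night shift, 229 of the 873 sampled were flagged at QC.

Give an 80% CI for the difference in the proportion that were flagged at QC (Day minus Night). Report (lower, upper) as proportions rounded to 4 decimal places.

Sample proportions: 236/1094 = 0.2157, 229/873 = 0.2623.
Each SE is √(p̂(1−p̂)/n): √(0.2157·0.7843/1094) = 0.01244 and √(0.2623·0.7377/873) = 0.01489.
SE(p̂₁ − p̂₂) = √(SE₁² + SE₂²) = √(0.0001547536 + 0.0002217121) = 0.01940, since the two samples are independent.
At 80% confidence z* = 1.282; margin = 1.282 × 0.01940 = 0.02487.
The difference is 0.2157 − 0.2623 = -0.0466, so the interval is -0.0466 ± 0.02487 = (-0.0715, -0.0217).

(-0.0715, -0.0217)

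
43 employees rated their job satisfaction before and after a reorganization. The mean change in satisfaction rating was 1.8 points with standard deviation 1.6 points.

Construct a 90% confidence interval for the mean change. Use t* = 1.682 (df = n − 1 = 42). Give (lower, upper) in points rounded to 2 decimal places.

(1.39, 2.21)

Paired design: SE = s_d/√n = 1.6/√43 = 0.2440.
t* = 1.682; margin of error = 1.682 × 0.2440 = 0.4104.
1.8 ± 0.4104 → (1.39, 2.21).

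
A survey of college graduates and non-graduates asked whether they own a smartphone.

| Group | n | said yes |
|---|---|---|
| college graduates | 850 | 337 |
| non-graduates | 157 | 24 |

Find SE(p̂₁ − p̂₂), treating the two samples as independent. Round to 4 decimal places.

0.0333

First, p̂₁ = 337/850 = 0.3965; p̂₂ = 24/157 = 0.1529.
The two standard errors are √(0.3965×0.6035/850) = 0.01678 and √(0.1529×0.8471/157) = 0.02872.
Because the samples are independent, SE_diff = √(0.01678² + 0.02872²) = 0.03326.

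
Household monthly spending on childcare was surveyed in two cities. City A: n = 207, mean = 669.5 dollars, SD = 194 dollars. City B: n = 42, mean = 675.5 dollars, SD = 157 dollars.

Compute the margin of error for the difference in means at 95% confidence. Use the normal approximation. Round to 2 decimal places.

54.34

Per-group SEs: s₁/√n₁ = 194/√207 = 13.4839, s₂/√n₂ = 157/√42 = 24.2256.
Unpooled SE of the difference: √(181.81555921 + 586.87969536) = 27.7254.
Margin of error = z* · SE = 1.960 × 27.7254 = 54.3418.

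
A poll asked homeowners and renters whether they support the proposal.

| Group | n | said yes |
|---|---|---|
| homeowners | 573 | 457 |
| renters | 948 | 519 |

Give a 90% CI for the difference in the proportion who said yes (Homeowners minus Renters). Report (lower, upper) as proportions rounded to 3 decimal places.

(0.212, 0.288)

First, p̂₁ = 457/573 = 0.7976; p̂₂ = 519/948 = 0.5475.
The two standard errors are √(0.7976×0.2024/573) = 0.01678 and √(0.5475×0.4525/948) = 0.01617.
Because the samples are independent, SE_diff = √(0.01678² + 0.01617²) = 0.02330.
Using z* = 1.645 for 90%, ME = 1.645 × 0.02330 = 0.03833.
p̂₁ − p̂₂ = 0.2501; interval 0.2501 ± 0.03833 gives (0.212, 0.288).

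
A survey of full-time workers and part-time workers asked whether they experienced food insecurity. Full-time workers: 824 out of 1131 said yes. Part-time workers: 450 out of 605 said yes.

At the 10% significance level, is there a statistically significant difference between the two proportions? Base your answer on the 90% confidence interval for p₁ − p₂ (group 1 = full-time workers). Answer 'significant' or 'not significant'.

First, p̂₁ = 824/1131 = 0.7286; p̂₂ = 450/605 = 0.7438.
The two standard errors are √(0.7286×0.2714/1131) = 0.01322 and √(0.7438×0.2562/605) = 0.01775.
Because the samples are independent, SE_diff = √(0.01322² + 0.01775²) = 0.02213.
Using z* = 1.645 for 90%, ME = 1.645 × 0.02213 = 0.03640.
p̂₁ − p̂₂ = -0.0152; interval -0.0152 ± 0.03640 gives (-0.05160, 0.02120).
The interval (-0.05160, 0.02120) contains 0, so the difference is not significant.

not significant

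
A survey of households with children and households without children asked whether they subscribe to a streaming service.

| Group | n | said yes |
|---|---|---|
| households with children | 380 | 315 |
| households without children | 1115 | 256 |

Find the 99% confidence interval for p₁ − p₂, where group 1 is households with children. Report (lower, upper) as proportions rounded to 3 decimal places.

(0.540, 0.659)

Sample proportions: 315/380 = 0.8289, 256/1115 = 0.2296.
Each SE is √(p̂(1−p̂)/n): √(0.8289·0.1711/380) = 0.01932 and √(0.2296·0.7704/1115) = 0.01260.
SE(p̂₁ − p̂₂) = √(SE₁² + SE₂²) = √(0.0003732624 + 0.00015876) = 0.02307, since the two samples are independent.
At 99% confidence z* = 2.576; margin = 2.576 × 0.02307 = 0.05943.
The difference is 0.8289 − 0.2296 = 0.5993, so the interval is 0.5993 ± 0.05943 = (0.540, 0.659).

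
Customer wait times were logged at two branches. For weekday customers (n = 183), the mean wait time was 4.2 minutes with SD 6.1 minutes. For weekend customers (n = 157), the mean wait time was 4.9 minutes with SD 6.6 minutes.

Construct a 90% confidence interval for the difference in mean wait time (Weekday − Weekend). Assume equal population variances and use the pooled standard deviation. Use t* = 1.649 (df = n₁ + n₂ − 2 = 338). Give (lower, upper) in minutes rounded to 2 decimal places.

Pooled variance s_p² = [182·6.1² + 156·6.6²] / (183+157−2) = 40.1408, so s_p = 6.3357.
SE_diff = s_p·√(1/n₁ + 1/n₂) = 6.3357·√(1/183 + 1/157) = 0.6892.
t* = 1.649; margin = 1.649 × 0.6892 = 1.1365.
Difference = 4.2 − 4.9 = -0.7000.
-0.7000 ± 1.1365 → (-1.84, 0.44).

(-1.84, 0.44)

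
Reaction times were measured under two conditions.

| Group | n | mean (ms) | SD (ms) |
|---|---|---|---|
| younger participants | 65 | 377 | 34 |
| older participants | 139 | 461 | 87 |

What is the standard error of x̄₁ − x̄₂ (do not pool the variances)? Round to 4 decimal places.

SE₁ = s₁/√n₁ = 34/√65 = 4.2172; SE₂ = 87/√139 = 7.3792.
Independent samples, unequal variances: SE_diff = √(SE₁² + SE₂²) = √(17.78477584 + 54.45259264) = 8.4993.

8.4993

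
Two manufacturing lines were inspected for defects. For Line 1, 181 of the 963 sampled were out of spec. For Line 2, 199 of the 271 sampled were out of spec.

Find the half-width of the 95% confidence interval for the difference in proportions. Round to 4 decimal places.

Sample proportions: 181/963 = 0.1880, 199/271 = 0.7343.
Each SE is √(p̂(1−p̂)/n): √(0.1880·0.8120/963) = 0.01259 and √(0.7343·0.2657/271) = 0.02683.
SE(p̂₁ − p̂₂) = √(SE₁² + SE₂²) = √(0.0001585081 + 0.0007198489) = 0.02964, since the two samples are independent.
At 95% confidence z* = 1.960; margin = 1.960 × 0.02964 = 0.05809.

0.0581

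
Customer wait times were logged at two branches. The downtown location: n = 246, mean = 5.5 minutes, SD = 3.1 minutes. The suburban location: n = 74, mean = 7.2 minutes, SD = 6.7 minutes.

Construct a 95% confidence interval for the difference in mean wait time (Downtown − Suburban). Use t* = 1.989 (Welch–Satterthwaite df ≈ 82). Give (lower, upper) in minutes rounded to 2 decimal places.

(-3.30, -0.10)

Per-group SEs: s₁/√n₁ = 3.1/√246 = 0.1976, s₂/√n₂ = 6.7/√74 = 0.7789.
Unpooled SE of the difference: √(0.03904576 + 0.60668521) = 0.8036.
Margin of error = t* · SE = 1.989 × 0.8036 = 1.5984.
x̄₁ − x̄₂ = 5.5 − 7.2 = -1.7000.
CI: -1.7000 ± 1.5984 = (-3.30, -0.10).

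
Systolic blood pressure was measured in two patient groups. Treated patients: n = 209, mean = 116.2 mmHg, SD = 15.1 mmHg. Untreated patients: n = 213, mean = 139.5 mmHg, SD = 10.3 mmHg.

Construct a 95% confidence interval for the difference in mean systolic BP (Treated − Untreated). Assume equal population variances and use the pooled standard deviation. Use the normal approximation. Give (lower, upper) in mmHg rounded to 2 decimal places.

(-25.76, -20.84)

s_p = √[((n₁−1)s₁² + (n₂−1)s₂²)/(n₁+n₂−2)] = √[(208·15.1² + 212·10.3²)/420] = 12.9023.
SE = 12.9023·√(1/209 + 1/213) = 1.2562.
With z* = 1.960, margin = 1.960 × 1.2562 = 2.4622.
x̄₁ − x̄₂ = 116.2 − 139.5 = -23.3000; interval -23.3000 ± 2.4622 = (-25.76, -20.84).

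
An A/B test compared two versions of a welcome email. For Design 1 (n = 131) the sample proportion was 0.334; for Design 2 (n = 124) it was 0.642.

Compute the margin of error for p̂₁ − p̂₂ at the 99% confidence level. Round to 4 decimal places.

Each SE is √(p̂(1−p̂)/n): √(0.3340·0.6660/131) = 0.04121 and √(0.6420·0.3580/124) = 0.04305.
SE(p̂₁ − p̂₂) = √(SE₁² + SE₂²) = √(0.0016982641 + 0.0018533025) = 0.05960, since the two samples are independent.
At 99% confidence z* = 2.576; margin = 2.576 × 0.05960 = 0.15353.

0.1535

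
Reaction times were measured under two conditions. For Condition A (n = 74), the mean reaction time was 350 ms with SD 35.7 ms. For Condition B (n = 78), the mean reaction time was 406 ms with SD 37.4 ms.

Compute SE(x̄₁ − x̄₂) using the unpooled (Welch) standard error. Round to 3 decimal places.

5.929

Standard errors of each mean: 35.7/√74 = 4.1500 and 37.4/√78 = 4.2347.
SE(x̄₁ − x̄₂) = √(4.1500² + 4.2347²) = 5.9292 for independent samples with unequal variances.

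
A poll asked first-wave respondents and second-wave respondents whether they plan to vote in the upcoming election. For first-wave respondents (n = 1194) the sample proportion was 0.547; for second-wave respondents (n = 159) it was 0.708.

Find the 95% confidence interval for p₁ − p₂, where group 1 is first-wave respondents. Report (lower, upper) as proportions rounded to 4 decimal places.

(-0.2371, -0.0849)

Each SE is √(p̂(1−p̂)/n): √(0.5470·0.4530/1194) = 0.01441 and √(0.7080·0.2920/159) = 0.03606.
SE(p̂₁ − p̂₂) = √(SE₁² + SE₂²) = √(0.0002076481 + 0.0013003236) = 0.03883, since the two samples are independent.
At 95% confidence z* = 1.960; margin = 1.960 × 0.03883 = 0.07611.
The difference is 0.5470 − 0.7080 = -0.1610, so the interval is -0.1610 ± 0.07611 = (-0.2371, -0.0849).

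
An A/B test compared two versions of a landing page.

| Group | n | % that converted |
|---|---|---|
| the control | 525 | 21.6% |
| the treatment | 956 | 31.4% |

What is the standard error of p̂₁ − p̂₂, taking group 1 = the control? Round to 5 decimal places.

The two standard errors are √(0.2160×0.7840/525) = 0.01796 and √(0.3140×0.6860/956) = 0.01501.
Because the samples are independent, SE_diff = √(0.01796² + 0.01501²) = 0.02341.

0.02341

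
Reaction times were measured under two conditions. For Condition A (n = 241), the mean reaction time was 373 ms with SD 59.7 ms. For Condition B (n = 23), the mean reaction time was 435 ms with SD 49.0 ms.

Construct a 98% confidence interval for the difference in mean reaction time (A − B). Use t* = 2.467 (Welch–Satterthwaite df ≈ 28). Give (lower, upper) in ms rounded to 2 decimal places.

(-88.93, -35.07)

Standard errors of each mean: 59.7/√241 = 3.8456 and 49.0/√23 = 10.2172.
SE(x̄₁ − x̄₂) = √(3.8456² + 10.2172²) = 10.9170 for independent samples with unequal variances.
With t* = 2.467, the margin is 2.467 × 10.9170 = 26.9322.
x̄₁ − x̄₂ = 373 − 435 = -62.0000; the interval is -62.0000 ± 26.9322 = (-88.93, -35.07).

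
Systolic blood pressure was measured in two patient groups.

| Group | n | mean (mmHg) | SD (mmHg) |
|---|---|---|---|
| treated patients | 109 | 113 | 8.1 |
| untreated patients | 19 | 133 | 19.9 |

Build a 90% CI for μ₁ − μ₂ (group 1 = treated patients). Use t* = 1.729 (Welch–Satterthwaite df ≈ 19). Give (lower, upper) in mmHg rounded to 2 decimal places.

(-28.01, -11.99)

SE₁ = s₁/√n₁ = 8.1/√109 = 0.7758; SE₂ = 19.9/√19 = 4.5654.
Independent samples, unequal variances: SE_diff = √(SE₁² + SE₂²) = √(0.60186564 + 20.84287716) = 4.6308.
t* = 1.729, so margin of error = 1.729 × 4.6308 = 8.0067.
Difference in means = 113 − 133 = -20.0000.
-20.0000 ± 8.0067 → (-28.01, -11.99).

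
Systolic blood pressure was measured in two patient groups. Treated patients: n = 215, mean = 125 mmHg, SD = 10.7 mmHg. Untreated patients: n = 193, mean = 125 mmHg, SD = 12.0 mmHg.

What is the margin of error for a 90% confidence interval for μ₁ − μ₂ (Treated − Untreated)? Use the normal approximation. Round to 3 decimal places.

SE₁ = s₁/√n₁ = 10.7/√215 = 0.7297; SE₂ = 12.0/√193 = 0.8638.
Independent samples, unequal variances: SE_diff = √(SE₁² + SE₂²) = √(0.53246209 + 0.74615044) = 1.1308.
z* = 1.645, so margin of error = 1.645 × 1.1308 = 1.8602.

1.860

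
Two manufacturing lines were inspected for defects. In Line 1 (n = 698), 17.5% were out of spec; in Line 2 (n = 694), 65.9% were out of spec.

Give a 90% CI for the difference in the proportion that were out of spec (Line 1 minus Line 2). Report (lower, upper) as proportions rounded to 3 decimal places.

(-0.522, -0.446)

Each SE is √(p̂(1−p̂)/n): √(0.1750·0.8250/698) = 0.01438 and √(0.6590·0.3410/694) = 0.01799.
SE(p̂₁ − p̂₂) = √(SE₁² + SE₂²) = √(0.0002067844 + 0.0003236401) = 0.02303, since the two samples are independent.
At 90% confidence z* = 1.645; margin = 1.645 × 0.02303 = 0.03788.
The difference is 0.1750 − 0.6590 = -0.4840, so the interval is -0.4840 ± 0.03788 = (-0.522, -0.446).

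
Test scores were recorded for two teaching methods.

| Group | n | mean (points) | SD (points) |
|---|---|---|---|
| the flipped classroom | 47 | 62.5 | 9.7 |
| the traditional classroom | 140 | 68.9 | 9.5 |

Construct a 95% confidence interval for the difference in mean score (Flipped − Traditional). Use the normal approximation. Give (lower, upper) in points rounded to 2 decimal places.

(-9.59, -3.21)

Standard errors of each mean: 9.7/√47 = 1.4149 and 9.5/√140 = 0.8029.
SE(x̄₁ − x̄₂) = √(1.4149² + 0.8029²) = 1.6268 for independent samples with unequal variances.
With z* = 1.960, the margin is 1.960 × 1.6268 = 3.1885.
x̄₁ − x̄₂ = 62.5 − 68.9 = -6.4000; the interval is -6.4000 ± 3.1885 = (-9.59, -3.21).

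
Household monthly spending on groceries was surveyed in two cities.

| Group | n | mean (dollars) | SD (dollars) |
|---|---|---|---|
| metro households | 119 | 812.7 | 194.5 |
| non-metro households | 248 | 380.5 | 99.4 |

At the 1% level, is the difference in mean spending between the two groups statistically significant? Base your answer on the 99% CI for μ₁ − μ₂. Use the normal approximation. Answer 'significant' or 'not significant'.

significant

Standard errors of each mean: 194.5/√119 = 17.8298 and 99.4/√248 = 6.3119.
SE(x̄₁ − x̄₂) = √(17.8298² + 6.3119²) = 18.9141 for independent samples with unequal variances.
With z* = 2.576, the margin is 2.576 × 18.9141 = 48.7227.
x̄₁ − x̄₂ = 812.7 − 380.5 = 432.2000; the interval is 432.2000 ± 48.7227 = (383.4773, 480.9227).
The interval (383.4773, 480.9227) does not contain 0, so the difference is significant.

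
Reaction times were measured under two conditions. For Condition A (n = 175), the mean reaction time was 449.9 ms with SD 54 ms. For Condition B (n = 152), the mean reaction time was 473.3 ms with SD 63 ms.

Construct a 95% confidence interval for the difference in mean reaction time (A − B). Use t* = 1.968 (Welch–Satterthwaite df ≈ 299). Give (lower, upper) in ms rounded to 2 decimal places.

(-36.27, -10.53)

Per-group SEs: s₁/√n₁ = 54/√175 = 4.0820, s₂/√n₂ = 63/√152 = 5.1100.
Unpooled SE of the difference: √(16.662724 + 26.1121) = 6.5402.
Margin of error = t* · SE = 1.968 × 6.5402 = 12.8711.
x̄₁ − x̄₂ = 449.9 − 473.3 = -23.4000.
CI: -23.4000 ± 12.8711 = (-36.27, -10.53).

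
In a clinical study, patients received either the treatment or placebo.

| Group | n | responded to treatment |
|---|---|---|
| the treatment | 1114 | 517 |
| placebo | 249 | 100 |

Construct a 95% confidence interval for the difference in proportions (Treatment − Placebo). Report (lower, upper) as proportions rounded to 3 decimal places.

(-0.005, 0.130)

p̂₁ = 517/1114 = 0.4641 and p̂₂ = 100/249 = 0.4016.
SE₁ = √(p̂₁(1−p̂₁)/n₁) = √(0.4641·0.5359/1114) = 0.01494; SE₂ = √(0.4016·0.5984/249) = 0.03107.
Independent samples: SE of the difference = √(SE₁² + SE₂²) = √(0.0002232036 + 0.0009653449) = 0.03448.
z* for 95% confidence is 1.960, so the margin of error is 1.960 × 0.03448 = 0.06758.
Point estimate p̂₁ − p̂₂ = 0.4641 − 0.4016 = 0.0625.
0.0625 ± 0.06758 → (-0.005, 0.130).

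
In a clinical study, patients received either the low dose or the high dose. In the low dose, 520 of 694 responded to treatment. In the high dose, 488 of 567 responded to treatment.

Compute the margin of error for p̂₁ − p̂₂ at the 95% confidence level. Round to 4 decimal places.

0.0430

p̂₁ = 520/694 = 0.7493 and p̂₂ = 488/567 = 0.8607.
SE₁ = √(p̂₁(1−p̂₁)/n₁) = √(0.7493·0.2507/694) = 0.01645; SE₂ = √(0.8607·0.1393/567) = 0.01454.
Independent samples: SE of the difference = √(SE₁² + SE₂²) = √(0.0002706025 + 0.0002114116) = 0.02195.
z* for 95% confidence is 1.960, so the margin of error is 1.960 × 0.02195 = 0.04302.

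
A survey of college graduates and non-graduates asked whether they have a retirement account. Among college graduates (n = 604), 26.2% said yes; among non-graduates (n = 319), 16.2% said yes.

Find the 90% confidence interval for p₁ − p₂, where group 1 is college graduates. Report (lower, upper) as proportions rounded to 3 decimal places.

(0.055, 0.145)

SE₁ = √(p̂₁(1−p̂₁)/n₁) = √(0.2620·0.7380/604) = 0.01789; SE₂ = √(0.1620·0.8380/319) = 0.02063.
Independent samples: SE of the difference = √(SE₁² + SE₂²) = √(0.0003200521 + 0.0004255969) = 0.02731.
z* for 90% confidence is 1.645, so the margin of error is 1.645 × 0.02731 = 0.04492.
Point estimate p̂₁ − p̂₂ = 0.2620 − 0.1620 = 0.1000.
0.1000 ± 0.04492 → (0.055, 0.145).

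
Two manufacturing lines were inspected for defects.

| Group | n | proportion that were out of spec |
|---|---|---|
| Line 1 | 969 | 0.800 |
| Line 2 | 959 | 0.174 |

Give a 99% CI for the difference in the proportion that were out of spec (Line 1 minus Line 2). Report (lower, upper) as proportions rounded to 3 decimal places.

(0.580, 0.672)

The two standard errors are √(0.8000×0.2000/969) = 0.01285 and √(0.1740×0.8260/959) = 0.01224.
Because the samples are independent, SE_diff = √(0.01285² + 0.01224²) = 0.01775.
Using z* = 2.576 for 99%, ME = 2.576 × 0.01775 = 0.04572.
p̂₁ − p̂₂ = 0.6260; interval 0.6260 ± 0.04572 gives (0.580, 0.672).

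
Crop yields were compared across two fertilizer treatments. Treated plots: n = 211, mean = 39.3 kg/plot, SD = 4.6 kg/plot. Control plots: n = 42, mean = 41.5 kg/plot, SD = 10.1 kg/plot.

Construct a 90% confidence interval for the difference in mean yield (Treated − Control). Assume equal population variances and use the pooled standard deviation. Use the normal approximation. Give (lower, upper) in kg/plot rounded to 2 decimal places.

(-3.83, -0.57)

s_p = √[((n₁−1)s₁² + (n₂−1)s₂²)/(n₁+n₂−2)] = √[(210·4.6² + 41·10.1²)/251] = 5.8623.
SE = 5.8623·√(1/211 + 1/42) = 0.9905.
With z* = 1.645, margin = 1.645 × 0.9905 = 1.6294.
x̄₁ − x̄₂ = 39.3 − 41.5 = -2.2000; interval -2.2000 ± 1.6294 = (-3.83, -0.57).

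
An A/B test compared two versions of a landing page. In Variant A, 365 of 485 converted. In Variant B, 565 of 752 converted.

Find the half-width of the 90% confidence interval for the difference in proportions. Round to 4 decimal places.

Sample proportions: 365/485 = 0.7526, 565/752 = 0.7513.
Each SE is √(p̂(1−p̂)/n): √(0.7526·0.2474/485) = 0.01959 and √(0.7513·0.2487/752) = 0.01576.
SE(p̂₁ − p̂₂) = √(SE₁² + SE₂²) = √(0.0003837681 + 0.0002483776) = 0.02514, since the two samples are independent.
At 90% confidence z* = 1.645; margin = 1.645 × 0.02514 = 0.04136.

0.0414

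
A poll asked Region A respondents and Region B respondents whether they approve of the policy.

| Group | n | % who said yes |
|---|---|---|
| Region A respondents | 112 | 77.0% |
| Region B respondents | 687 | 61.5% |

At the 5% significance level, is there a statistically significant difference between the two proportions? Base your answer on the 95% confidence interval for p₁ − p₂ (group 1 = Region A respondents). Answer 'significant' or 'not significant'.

SE₁ = √(p̂₁(1−p̂₁)/n₁) = √(0.7700·0.2300/112) = 0.03976; SE₂ = √(0.6150·0.3850/687) = 0.01856.
Independent samples: SE of the difference = √(SE₁² + SE₂²) = √(0.0015808576 + 0.0003444736) = 0.04388.
z* for 95% confidence is 1.960, so the margin of error is 1.960 × 0.04388 = 0.08600.
Point estimate p̂₁ − p̂₂ = 0.7700 − 0.6150 = 0.1550.
0.1550 ± 0.08600 → (0.06900, 0.24100).
The interval (0.06900, 0.24100) does not contain 0, so the difference is significant.

significant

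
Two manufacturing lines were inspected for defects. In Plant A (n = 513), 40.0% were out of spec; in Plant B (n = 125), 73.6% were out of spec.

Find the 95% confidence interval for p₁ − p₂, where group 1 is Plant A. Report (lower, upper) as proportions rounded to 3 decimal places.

Each SE is √(p̂(1−p̂)/n): √(0.4000·0.6000/513) = 0.02163 and √(0.7360·0.2640/125) = 0.03943.
SE(p̂₁ − p̂₂) = √(SE₁² + SE₂²) = √(0.0004678569 + 0.0015547249) = 0.04497, since the two samples are independent.
At 95% confidence z* = 1.960; margin = 1.960 × 0.04497 = 0.08814.
The difference is 0.4000 − 0.7360 = -0.3360, so the interval is -0.3360 ± 0.08814 = (-0.424, -0.248).

(-0.424, -0.248)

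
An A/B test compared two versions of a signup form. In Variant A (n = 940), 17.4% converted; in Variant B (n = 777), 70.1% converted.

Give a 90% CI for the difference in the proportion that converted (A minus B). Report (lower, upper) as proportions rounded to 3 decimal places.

(-0.561, -0.493)

Each SE is √(p̂(1−p̂)/n): √(0.1740·0.8260/940) = 0.01237 and √(0.7010·0.2990/777) = 0.01642.
SE(p̂₁ − p̂₂) = √(SE₁² + SE₂²) = √(0.0001530169 + 0.0002696164) = 0.02056, since the two samples are independent.
At 90% confidence z* = 1.645; margin = 1.645 × 0.02056 = 0.03382.
The difference is 0.1740 − 0.7010 = -0.5270, so the interval is -0.5270 ± 0.03382 = (-0.561, -0.493).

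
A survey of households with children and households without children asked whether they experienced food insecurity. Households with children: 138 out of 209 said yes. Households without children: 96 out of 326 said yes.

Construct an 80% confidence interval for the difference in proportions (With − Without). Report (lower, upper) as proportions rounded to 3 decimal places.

(0.313, 0.419)

First, p̂₁ = 138/209 = 0.6603; p̂₂ = 96/326 = 0.2945.
The two standard errors are √(0.6603×0.3397/209) = 0.03276 and √(0.2945×0.7055/326) = 0.02525.
Because the samples are independent, SE_diff = √(0.03276² + 0.02525²) = 0.04136.
Using z* = 1.282 for 80%, ME = 1.282 × 0.04136 = 0.05302.
p̂₁ − p̂₂ = 0.3658; interval 0.3658 ± 0.05302 gives (0.313, 0.419).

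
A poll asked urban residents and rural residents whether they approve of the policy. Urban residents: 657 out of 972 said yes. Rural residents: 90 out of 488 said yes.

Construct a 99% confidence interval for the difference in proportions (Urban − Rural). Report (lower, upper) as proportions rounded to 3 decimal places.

(0.432, 0.551)

Sample proportions: 657/972 = 0.6759, 90/488 = 0.1844.
Each SE is √(p̂(1−p̂)/n): √(0.6759·0.3241/972) = 0.01501 and √(0.1844·0.8156/488) = 0.01756.
SE(p̂₁ − p̂₂) = √(SE₁² + SE₂²) = √(0.0002253001 + 0.0003083536) = 0.02310, since the two samples are independent.
At 99% confidence z* = 2.576; margin = 2.576 × 0.02310 = 0.05951.
The difference is 0.6759 − 0.1844 = 0.4915, so the interval is 0.4915 ± 0.05951 = (0.432, 0.551).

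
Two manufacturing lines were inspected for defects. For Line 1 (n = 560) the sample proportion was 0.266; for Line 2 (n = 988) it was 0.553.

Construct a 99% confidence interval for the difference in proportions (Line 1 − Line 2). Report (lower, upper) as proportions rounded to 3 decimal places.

SE₁ = √(p̂₁(1−p̂₁)/n₁) = √(0.2660·0.7340/560) = 0.01867; SE₂ = √(0.5530·0.4470/988) = 0.01582.
Independent samples: SE of the difference = √(SE₁² + SE₂²) = √(0.0003485689 + 0.0002502724) = 0.02447.
z* for 99% confidence is 2.576, so the margin of error is 2.576 × 0.02447 = 0.06303.
Point estimate p̂₁ − p̂₂ = 0.2660 − 0.5530 = -0.2870.
-0.2870 ± 0.06303 → (-0.350, -0.224).

(-0.350, -0.224)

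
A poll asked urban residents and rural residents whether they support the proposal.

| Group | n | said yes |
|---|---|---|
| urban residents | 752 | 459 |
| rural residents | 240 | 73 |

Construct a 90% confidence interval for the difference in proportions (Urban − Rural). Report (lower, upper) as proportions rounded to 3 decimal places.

(0.249, 0.363)

First, p̂₁ = 459/752 = 0.6104; p̂₂ = 73/240 = 0.3042.
The two standard errors are √(0.6104×0.3896/752) = 0.01778 and √(0.3042×0.6958/240) = 0.02970.
Because the samples are independent, SE_diff = √(0.01778² + 0.02970²) = 0.03462.
Using z* = 1.645 for 90%, ME = 1.645 × 0.03462 = 0.05695.
p̂₁ − p̂₂ = 0.3062; interval 0.3062 ± 0.05695 gives (0.249, 0.363).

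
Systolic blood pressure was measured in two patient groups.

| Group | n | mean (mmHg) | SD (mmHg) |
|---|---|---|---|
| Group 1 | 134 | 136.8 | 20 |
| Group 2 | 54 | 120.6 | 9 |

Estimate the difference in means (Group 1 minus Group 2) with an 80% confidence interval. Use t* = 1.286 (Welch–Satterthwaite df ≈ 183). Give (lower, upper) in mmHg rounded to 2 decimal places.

Per-group SEs: s₁/√n₁ = 20/√134 = 1.7277, s₂/√n₂ = 9/√54 = 1.2247.
Unpooled SE of the difference: √(2.98494729 + 1.49989009) = 2.1177.
Margin of error = t* · SE = 1.286 × 2.1177 = 2.7234.
x̄₁ − x̄₂ = 136.8 − 120.6 = 16.2000.
CI: 16.2000 ± 2.7234 = (13.48, 18.92).

(13.48, 18.92)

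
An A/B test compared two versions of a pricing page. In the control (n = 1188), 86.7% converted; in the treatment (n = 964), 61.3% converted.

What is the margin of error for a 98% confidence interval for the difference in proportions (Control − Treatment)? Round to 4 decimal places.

The two standard errors are √(0.8670×0.1330/1188) = 0.00985 and √(0.6130×0.3870/964) = 0.01569.
Because the samples are independent, SE_diff = √(0.00985² + 0.01569²) = 0.01853.
Using z* = 2.326 for 98%, ME = 2.326 × 0.01853 = 0.04310.

0.0431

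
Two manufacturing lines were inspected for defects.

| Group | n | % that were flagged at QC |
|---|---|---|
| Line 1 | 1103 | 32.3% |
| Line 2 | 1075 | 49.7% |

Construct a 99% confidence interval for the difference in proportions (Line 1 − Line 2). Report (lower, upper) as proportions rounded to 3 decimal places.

(-0.227, -0.121)

Each SE is √(p̂(1−p̂)/n): √(0.3230·0.6770/1103) = 0.01408 and √(0.4970·0.5030/1075) = 0.01525.
SE(p̂₁ − p̂₂) = √(SE₁² + SE₂²) = √(0.0001982464 + 0.0002325625) = 0.02076, since the two samples are independent.
At 99% confidence z* = 2.576; margin = 2.576 × 0.02076 = 0.05348.
The difference is 0.3230 − 0.4970 = -0.1740, so the interval is -0.1740 ± 0.05348 = (-0.227, -0.121).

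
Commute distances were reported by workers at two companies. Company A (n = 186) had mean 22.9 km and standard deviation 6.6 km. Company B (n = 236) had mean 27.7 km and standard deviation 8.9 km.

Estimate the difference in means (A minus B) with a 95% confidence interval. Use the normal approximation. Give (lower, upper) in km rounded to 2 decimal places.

(-6.28, -3.32)

Per-group SEs: s₁/√n₁ = 6.6/√186 = 0.4839, s₂/√n₂ = 8.9/√236 = 0.5793.
Unpooled SE of the difference: √(0.23415921 + 0.33558849) = 0.7548.
Margin of error = z* · SE = 1.960 × 0.7548 = 1.4794.
x̄₁ − x̄₂ = 22.9 − 27.7 = -4.8000.
CI: -4.8000 ± 1.4794 = (-6.28, -3.32).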